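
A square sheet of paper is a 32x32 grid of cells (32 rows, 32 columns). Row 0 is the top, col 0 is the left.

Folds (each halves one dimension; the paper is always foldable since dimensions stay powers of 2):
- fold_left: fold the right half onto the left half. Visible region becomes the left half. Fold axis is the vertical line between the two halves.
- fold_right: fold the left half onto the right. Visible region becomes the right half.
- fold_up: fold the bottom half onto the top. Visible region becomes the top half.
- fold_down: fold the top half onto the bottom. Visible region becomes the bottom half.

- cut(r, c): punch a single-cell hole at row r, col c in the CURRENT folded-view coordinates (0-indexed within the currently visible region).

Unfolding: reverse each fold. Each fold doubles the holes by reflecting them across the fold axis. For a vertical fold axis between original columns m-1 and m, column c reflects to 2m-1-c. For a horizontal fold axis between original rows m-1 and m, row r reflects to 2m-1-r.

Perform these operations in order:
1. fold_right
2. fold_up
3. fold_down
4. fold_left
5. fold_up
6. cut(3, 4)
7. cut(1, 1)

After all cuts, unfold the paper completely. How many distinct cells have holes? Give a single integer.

Op 1 fold_right: fold axis v@16; visible region now rows[0,32) x cols[16,32) = 32x16
Op 2 fold_up: fold axis h@16; visible region now rows[0,16) x cols[16,32) = 16x16
Op 3 fold_down: fold axis h@8; visible region now rows[8,16) x cols[16,32) = 8x16
Op 4 fold_left: fold axis v@24; visible region now rows[8,16) x cols[16,24) = 8x8
Op 5 fold_up: fold axis h@12; visible region now rows[8,12) x cols[16,24) = 4x8
Op 6 cut(3, 4): punch at orig (11,20); cuts so far [(11, 20)]; region rows[8,12) x cols[16,24) = 4x8
Op 7 cut(1, 1): punch at orig (9,17); cuts so far [(9, 17), (11, 20)]; region rows[8,12) x cols[16,24) = 4x8
Unfold 1 (reflect across h@12): 4 holes -> [(9, 17), (11, 20), (12, 20), (14, 17)]
Unfold 2 (reflect across v@24): 8 holes -> [(9, 17), (9, 30), (11, 20), (11, 27), (12, 20), (12, 27), (14, 17), (14, 30)]
Unfold 3 (reflect across h@8): 16 holes -> [(1, 17), (1, 30), (3, 20), (3, 27), (4, 20), (4, 27), (6, 17), (6, 30), (9, 17), (9, 30), (11, 20), (11, 27), (12, 20), (12, 27), (14, 17), (14, 30)]
Unfold 4 (reflect across h@16): 32 holes -> [(1, 17), (1, 30), (3, 20), (3, 27), (4, 20), (4, 27), (6, 17), (6, 30), (9, 17), (9, 30), (11, 20), (11, 27), (12, 20), (12, 27), (14, 17), (14, 30), (17, 17), (17, 30), (19, 20), (19, 27), (20, 20), (20, 27), (22, 17), (22, 30), (25, 17), (25, 30), (27, 20), (27, 27), (28, 20), (28, 27), (30, 17), (30, 30)]
Unfold 5 (reflect across v@16): 64 holes -> [(1, 1), (1, 14), (1, 17), (1, 30), (3, 4), (3, 11), (3, 20), (3, 27), (4, 4), (4, 11), (4, 20), (4, 27), (6, 1), (6, 14), (6, 17), (6, 30), (9, 1), (9, 14), (9, 17), (9, 30), (11, 4), (11, 11), (11, 20), (11, 27), (12, 4), (12, 11), (12, 20), (12, 27), (14, 1), (14, 14), (14, 17), (14, 30), (17, 1), (17, 14), (17, 17), (17, 30), (19, 4), (19, 11), (19, 20), (19, 27), (20, 4), (20, 11), (20, 20), (20, 27), (22, 1), (22, 14), (22, 17), (22, 30), (25, 1), (25, 14), (25, 17), (25, 30), (27, 4), (27, 11), (27, 20), (27, 27), (28, 4), (28, 11), (28, 20), (28, 27), (30, 1), (30, 14), (30, 17), (30, 30)]

Answer: 64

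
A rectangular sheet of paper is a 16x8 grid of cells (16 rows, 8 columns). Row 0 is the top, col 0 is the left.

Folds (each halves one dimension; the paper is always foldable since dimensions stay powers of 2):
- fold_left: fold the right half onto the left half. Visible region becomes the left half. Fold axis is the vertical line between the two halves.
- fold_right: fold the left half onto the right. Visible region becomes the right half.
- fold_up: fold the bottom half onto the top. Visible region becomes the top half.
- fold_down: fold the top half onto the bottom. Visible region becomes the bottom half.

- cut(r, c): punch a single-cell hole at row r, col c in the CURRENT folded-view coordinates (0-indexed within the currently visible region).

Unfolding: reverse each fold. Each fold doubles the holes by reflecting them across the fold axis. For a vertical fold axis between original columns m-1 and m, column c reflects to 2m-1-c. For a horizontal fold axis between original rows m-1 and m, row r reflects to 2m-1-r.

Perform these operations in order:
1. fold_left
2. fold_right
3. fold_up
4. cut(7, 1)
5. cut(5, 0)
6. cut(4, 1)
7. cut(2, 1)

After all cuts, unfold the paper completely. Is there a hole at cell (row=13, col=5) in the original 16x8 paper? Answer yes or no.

Op 1 fold_left: fold axis v@4; visible region now rows[0,16) x cols[0,4) = 16x4
Op 2 fold_right: fold axis v@2; visible region now rows[0,16) x cols[2,4) = 16x2
Op 3 fold_up: fold axis h@8; visible region now rows[0,8) x cols[2,4) = 8x2
Op 4 cut(7, 1): punch at orig (7,3); cuts so far [(7, 3)]; region rows[0,8) x cols[2,4) = 8x2
Op 5 cut(5, 0): punch at orig (5,2); cuts so far [(5, 2), (7, 3)]; region rows[0,8) x cols[2,4) = 8x2
Op 6 cut(4, 1): punch at orig (4,3); cuts so far [(4, 3), (5, 2), (7, 3)]; region rows[0,8) x cols[2,4) = 8x2
Op 7 cut(2, 1): punch at orig (2,3); cuts so far [(2, 3), (4, 3), (5, 2), (7, 3)]; region rows[0,8) x cols[2,4) = 8x2
Unfold 1 (reflect across h@8): 8 holes -> [(2, 3), (4, 3), (5, 2), (7, 3), (8, 3), (10, 2), (11, 3), (13, 3)]
Unfold 2 (reflect across v@2): 16 holes -> [(2, 0), (2, 3), (4, 0), (4, 3), (5, 1), (5, 2), (7, 0), (7, 3), (8, 0), (8, 3), (10, 1), (10, 2), (11, 0), (11, 3), (13, 0), (13, 3)]
Unfold 3 (reflect across v@4): 32 holes -> [(2, 0), (2, 3), (2, 4), (2, 7), (4, 0), (4, 3), (4, 4), (4, 7), (5, 1), (5, 2), (5, 5), (5, 6), (7, 0), (7, 3), (7, 4), (7, 7), (8, 0), (8, 3), (8, 4), (8, 7), (10, 1), (10, 2), (10, 5), (10, 6), (11, 0), (11, 3), (11, 4), (11, 7), (13, 0), (13, 3), (13, 4), (13, 7)]
Holes: [(2, 0), (2, 3), (2, 4), (2, 7), (4, 0), (4, 3), (4, 4), (4, 7), (5, 1), (5, 2), (5, 5), (5, 6), (7, 0), (7, 3), (7, 4), (7, 7), (8, 0), (8, 3), (8, 4), (8, 7), (10, 1), (10, 2), (10, 5), (10, 6), (11, 0), (11, 3), (11, 4), (11, 7), (13, 0), (13, 3), (13, 4), (13, 7)]

Answer: no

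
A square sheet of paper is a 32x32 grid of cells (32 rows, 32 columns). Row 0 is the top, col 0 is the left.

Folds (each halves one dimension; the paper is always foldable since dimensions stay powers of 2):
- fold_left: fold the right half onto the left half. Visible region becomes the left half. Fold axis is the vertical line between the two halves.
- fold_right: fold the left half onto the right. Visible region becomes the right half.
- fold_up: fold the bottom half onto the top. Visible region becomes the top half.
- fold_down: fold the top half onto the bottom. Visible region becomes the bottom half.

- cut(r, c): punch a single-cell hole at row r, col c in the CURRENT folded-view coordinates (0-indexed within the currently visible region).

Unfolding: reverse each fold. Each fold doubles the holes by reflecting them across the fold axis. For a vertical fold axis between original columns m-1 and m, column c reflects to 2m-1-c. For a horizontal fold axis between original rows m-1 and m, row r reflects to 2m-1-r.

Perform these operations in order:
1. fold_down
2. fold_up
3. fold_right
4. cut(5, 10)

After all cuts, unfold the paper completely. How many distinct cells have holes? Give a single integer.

Answer: 8

Derivation:
Op 1 fold_down: fold axis h@16; visible region now rows[16,32) x cols[0,32) = 16x32
Op 2 fold_up: fold axis h@24; visible region now rows[16,24) x cols[0,32) = 8x32
Op 3 fold_right: fold axis v@16; visible region now rows[16,24) x cols[16,32) = 8x16
Op 4 cut(5, 10): punch at orig (21,26); cuts so far [(21, 26)]; region rows[16,24) x cols[16,32) = 8x16
Unfold 1 (reflect across v@16): 2 holes -> [(21, 5), (21, 26)]
Unfold 2 (reflect across h@24): 4 holes -> [(21, 5), (21, 26), (26, 5), (26, 26)]
Unfold 3 (reflect across h@16): 8 holes -> [(5, 5), (5, 26), (10, 5), (10, 26), (21, 5), (21, 26), (26, 5), (26, 26)]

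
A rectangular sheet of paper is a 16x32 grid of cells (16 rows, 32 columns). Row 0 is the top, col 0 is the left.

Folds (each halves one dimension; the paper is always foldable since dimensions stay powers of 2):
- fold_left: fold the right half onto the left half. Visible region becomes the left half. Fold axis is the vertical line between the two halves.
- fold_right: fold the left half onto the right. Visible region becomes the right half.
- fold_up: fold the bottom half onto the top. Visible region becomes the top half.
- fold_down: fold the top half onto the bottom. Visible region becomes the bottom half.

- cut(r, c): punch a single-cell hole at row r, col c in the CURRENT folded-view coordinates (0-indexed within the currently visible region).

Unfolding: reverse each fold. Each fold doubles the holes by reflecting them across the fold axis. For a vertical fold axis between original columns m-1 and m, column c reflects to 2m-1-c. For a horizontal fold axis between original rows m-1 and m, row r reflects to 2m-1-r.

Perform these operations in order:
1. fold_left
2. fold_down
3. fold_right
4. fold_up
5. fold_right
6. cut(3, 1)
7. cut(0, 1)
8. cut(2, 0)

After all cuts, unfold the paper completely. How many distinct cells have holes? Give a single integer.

Op 1 fold_left: fold axis v@16; visible region now rows[0,16) x cols[0,16) = 16x16
Op 2 fold_down: fold axis h@8; visible region now rows[8,16) x cols[0,16) = 8x16
Op 3 fold_right: fold axis v@8; visible region now rows[8,16) x cols[8,16) = 8x8
Op 4 fold_up: fold axis h@12; visible region now rows[8,12) x cols[8,16) = 4x8
Op 5 fold_right: fold axis v@12; visible region now rows[8,12) x cols[12,16) = 4x4
Op 6 cut(3, 1): punch at orig (11,13); cuts so far [(11, 13)]; region rows[8,12) x cols[12,16) = 4x4
Op 7 cut(0, 1): punch at orig (8,13); cuts so far [(8, 13), (11, 13)]; region rows[8,12) x cols[12,16) = 4x4
Op 8 cut(2, 0): punch at orig (10,12); cuts so far [(8, 13), (10, 12), (11, 13)]; region rows[8,12) x cols[12,16) = 4x4
Unfold 1 (reflect across v@12): 6 holes -> [(8, 10), (8, 13), (10, 11), (10, 12), (11, 10), (11, 13)]
Unfold 2 (reflect across h@12): 12 holes -> [(8, 10), (8, 13), (10, 11), (10, 12), (11, 10), (11, 13), (12, 10), (12, 13), (13, 11), (13, 12), (15, 10), (15, 13)]
Unfold 3 (reflect across v@8): 24 holes -> [(8, 2), (8, 5), (8, 10), (8, 13), (10, 3), (10, 4), (10, 11), (10, 12), (11, 2), (11, 5), (11, 10), (11, 13), (12, 2), (12, 5), (12, 10), (12, 13), (13, 3), (13, 4), (13, 11), (13, 12), (15, 2), (15, 5), (15, 10), (15, 13)]
Unfold 4 (reflect across h@8): 48 holes -> [(0, 2), (0, 5), (0, 10), (0, 13), (2, 3), (2, 4), (2, 11), (2, 12), (3, 2), (3, 5), (3, 10), (3, 13), (4, 2), (4, 5), (4, 10), (4, 13), (5, 3), (5, 4), (5, 11), (5, 12), (7, 2), (7, 5), (7, 10), (7, 13), (8, 2), (8, 5), (8, 10), (8, 13), (10, 3), (10, 4), (10, 11), (10, 12), (11, 2), (11, 5), (11, 10), (11, 13), (12, 2), (12, 5), (12, 10), (12, 13), (13, 3), (13, 4), (13, 11), (13, 12), (15, 2), (15, 5), (15, 10), (15, 13)]
Unfold 5 (reflect across v@16): 96 holes -> [(0, 2), (0, 5), (0, 10), (0, 13), (0, 18), (0, 21), (0, 26), (0, 29), (2, 3), (2, 4), (2, 11), (2, 12), (2, 19), (2, 20), (2, 27), (2, 28), (3, 2), (3, 5), (3, 10), (3, 13), (3, 18), (3, 21), (3, 26), (3, 29), (4, 2), (4, 5), (4, 10), (4, 13), (4, 18), (4, 21), (4, 26), (4, 29), (5, 3), (5, 4), (5, 11), (5, 12), (5, 19), (5, 20), (5, 27), (5, 28), (7, 2), (7, 5), (7, 10), (7, 13), (7, 18), (7, 21), (7, 26), (7, 29), (8, 2), (8, 5), (8, 10), (8, 13), (8, 18), (8, 21), (8, 26), (8, 29), (10, 3), (10, 4), (10, 11), (10, 12), (10, 19), (10, 20), (10, 27), (10, 28), (11, 2), (11, 5), (11, 10), (11, 13), (11, 18), (11, 21), (11, 26), (11, 29), (12, 2), (12, 5), (12, 10), (12, 13), (12, 18), (12, 21), (12, 26), (12, 29), (13, 3), (13, 4), (13, 11), (13, 12), (13, 19), (13, 20), (13, 27), (13, 28), (15, 2), (15, 5), (15, 10), (15, 13), (15, 18), (15, 21), (15, 26), (15, 29)]

Answer: 96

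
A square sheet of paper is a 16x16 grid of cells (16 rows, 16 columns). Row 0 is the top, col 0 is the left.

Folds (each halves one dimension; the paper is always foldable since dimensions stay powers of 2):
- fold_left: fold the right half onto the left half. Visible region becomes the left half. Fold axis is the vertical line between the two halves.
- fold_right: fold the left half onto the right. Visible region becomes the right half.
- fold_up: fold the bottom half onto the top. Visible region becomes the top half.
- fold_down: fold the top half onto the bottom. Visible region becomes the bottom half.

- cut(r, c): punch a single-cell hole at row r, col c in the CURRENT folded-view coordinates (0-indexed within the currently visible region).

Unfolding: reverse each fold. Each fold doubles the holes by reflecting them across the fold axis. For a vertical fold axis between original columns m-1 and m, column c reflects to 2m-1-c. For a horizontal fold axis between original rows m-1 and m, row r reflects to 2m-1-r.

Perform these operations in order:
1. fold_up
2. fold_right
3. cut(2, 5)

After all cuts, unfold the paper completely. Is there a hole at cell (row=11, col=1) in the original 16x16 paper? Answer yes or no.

Answer: no

Derivation:
Op 1 fold_up: fold axis h@8; visible region now rows[0,8) x cols[0,16) = 8x16
Op 2 fold_right: fold axis v@8; visible region now rows[0,8) x cols[8,16) = 8x8
Op 3 cut(2, 5): punch at orig (2,13); cuts so far [(2, 13)]; region rows[0,8) x cols[8,16) = 8x8
Unfold 1 (reflect across v@8): 2 holes -> [(2, 2), (2, 13)]
Unfold 2 (reflect across h@8): 4 holes -> [(2, 2), (2, 13), (13, 2), (13, 13)]
Holes: [(2, 2), (2, 13), (13, 2), (13, 13)]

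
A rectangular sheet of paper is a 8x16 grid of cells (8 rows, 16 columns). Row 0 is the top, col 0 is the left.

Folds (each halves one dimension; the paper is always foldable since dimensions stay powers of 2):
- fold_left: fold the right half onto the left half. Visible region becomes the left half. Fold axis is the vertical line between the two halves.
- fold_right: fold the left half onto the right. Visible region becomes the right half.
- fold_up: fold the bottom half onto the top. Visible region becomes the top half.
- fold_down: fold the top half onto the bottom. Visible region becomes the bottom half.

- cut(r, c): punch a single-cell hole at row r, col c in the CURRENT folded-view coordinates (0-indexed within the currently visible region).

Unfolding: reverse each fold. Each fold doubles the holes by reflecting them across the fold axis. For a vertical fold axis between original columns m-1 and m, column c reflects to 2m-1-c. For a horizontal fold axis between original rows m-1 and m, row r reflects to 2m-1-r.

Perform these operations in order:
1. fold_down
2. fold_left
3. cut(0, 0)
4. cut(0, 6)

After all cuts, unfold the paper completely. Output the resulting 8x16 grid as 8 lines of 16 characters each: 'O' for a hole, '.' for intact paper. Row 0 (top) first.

Op 1 fold_down: fold axis h@4; visible region now rows[4,8) x cols[0,16) = 4x16
Op 2 fold_left: fold axis v@8; visible region now rows[4,8) x cols[0,8) = 4x8
Op 3 cut(0, 0): punch at orig (4,0); cuts so far [(4, 0)]; region rows[4,8) x cols[0,8) = 4x8
Op 4 cut(0, 6): punch at orig (4,6); cuts so far [(4, 0), (4, 6)]; region rows[4,8) x cols[0,8) = 4x8
Unfold 1 (reflect across v@8): 4 holes -> [(4, 0), (4, 6), (4, 9), (4, 15)]
Unfold 2 (reflect across h@4): 8 holes -> [(3, 0), (3, 6), (3, 9), (3, 15), (4, 0), (4, 6), (4, 9), (4, 15)]

Answer: ................
................
................
O.....O..O.....O
O.....O..O.....O
................
................
................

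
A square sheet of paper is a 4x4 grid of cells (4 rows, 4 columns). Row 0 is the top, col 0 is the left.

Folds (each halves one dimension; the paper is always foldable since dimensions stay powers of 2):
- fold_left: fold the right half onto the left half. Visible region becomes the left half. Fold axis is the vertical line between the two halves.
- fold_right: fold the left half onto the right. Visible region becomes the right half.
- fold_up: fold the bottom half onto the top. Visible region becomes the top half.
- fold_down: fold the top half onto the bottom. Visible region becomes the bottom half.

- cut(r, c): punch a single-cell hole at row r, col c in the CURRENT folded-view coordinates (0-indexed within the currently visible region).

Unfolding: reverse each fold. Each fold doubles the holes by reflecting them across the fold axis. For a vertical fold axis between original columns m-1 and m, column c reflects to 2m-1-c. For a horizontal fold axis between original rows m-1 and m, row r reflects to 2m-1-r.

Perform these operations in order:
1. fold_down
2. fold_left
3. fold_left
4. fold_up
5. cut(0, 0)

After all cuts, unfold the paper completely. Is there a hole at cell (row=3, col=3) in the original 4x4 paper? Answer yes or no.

Op 1 fold_down: fold axis h@2; visible region now rows[2,4) x cols[0,4) = 2x4
Op 2 fold_left: fold axis v@2; visible region now rows[2,4) x cols[0,2) = 2x2
Op 3 fold_left: fold axis v@1; visible region now rows[2,4) x cols[0,1) = 2x1
Op 4 fold_up: fold axis h@3; visible region now rows[2,3) x cols[0,1) = 1x1
Op 5 cut(0, 0): punch at orig (2,0); cuts so far [(2, 0)]; region rows[2,3) x cols[0,1) = 1x1
Unfold 1 (reflect across h@3): 2 holes -> [(2, 0), (3, 0)]
Unfold 2 (reflect across v@1): 4 holes -> [(2, 0), (2, 1), (3, 0), (3, 1)]
Unfold 3 (reflect across v@2): 8 holes -> [(2, 0), (2, 1), (2, 2), (2, 3), (3, 0), (3, 1), (3, 2), (3, 3)]
Unfold 4 (reflect across h@2): 16 holes -> [(0, 0), (0, 1), (0, 2), (0, 3), (1, 0), (1, 1), (1, 2), (1, 3), (2, 0), (2, 1), (2, 2), (2, 3), (3, 0), (3, 1), (3, 2), (3, 3)]
Holes: [(0, 0), (0, 1), (0, 2), (0, 3), (1, 0), (1, 1), (1, 2), (1, 3), (2, 0), (2, 1), (2, 2), (2, 3), (3, 0), (3, 1), (3, 2), (3, 3)]

Answer: yes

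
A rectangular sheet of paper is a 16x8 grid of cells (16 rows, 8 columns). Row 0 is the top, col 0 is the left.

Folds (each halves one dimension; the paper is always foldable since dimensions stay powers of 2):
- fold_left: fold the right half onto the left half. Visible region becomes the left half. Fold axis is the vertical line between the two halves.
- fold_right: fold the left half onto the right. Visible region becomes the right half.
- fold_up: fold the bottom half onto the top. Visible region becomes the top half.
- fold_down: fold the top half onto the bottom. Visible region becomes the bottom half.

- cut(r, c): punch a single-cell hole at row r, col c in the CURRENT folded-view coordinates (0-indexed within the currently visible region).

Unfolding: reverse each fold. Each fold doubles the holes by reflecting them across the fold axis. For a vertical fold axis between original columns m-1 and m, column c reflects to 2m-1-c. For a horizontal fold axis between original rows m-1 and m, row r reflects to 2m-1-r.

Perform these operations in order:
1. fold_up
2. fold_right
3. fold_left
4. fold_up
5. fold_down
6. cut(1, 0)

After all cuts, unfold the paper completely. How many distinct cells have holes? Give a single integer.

Answer: 32

Derivation:
Op 1 fold_up: fold axis h@8; visible region now rows[0,8) x cols[0,8) = 8x8
Op 2 fold_right: fold axis v@4; visible region now rows[0,8) x cols[4,8) = 8x4
Op 3 fold_left: fold axis v@6; visible region now rows[0,8) x cols[4,6) = 8x2
Op 4 fold_up: fold axis h@4; visible region now rows[0,4) x cols[4,6) = 4x2
Op 5 fold_down: fold axis h@2; visible region now rows[2,4) x cols[4,6) = 2x2
Op 6 cut(1, 0): punch at orig (3,4); cuts so far [(3, 4)]; region rows[2,4) x cols[4,6) = 2x2
Unfold 1 (reflect across h@2): 2 holes -> [(0, 4), (3, 4)]
Unfold 2 (reflect across h@4): 4 holes -> [(0, 4), (3, 4), (4, 4), (7, 4)]
Unfold 3 (reflect across v@6): 8 holes -> [(0, 4), (0, 7), (3, 4), (3, 7), (4, 4), (4, 7), (7, 4), (7, 7)]
Unfold 4 (reflect across v@4): 16 holes -> [(0, 0), (0, 3), (0, 4), (0, 7), (3, 0), (3, 3), (3, 4), (3, 7), (4, 0), (4, 3), (4, 4), (4, 7), (7, 0), (7, 3), (7, 4), (7, 7)]
Unfold 5 (reflect across h@8): 32 holes -> [(0, 0), (0, 3), (0, 4), (0, 7), (3, 0), (3, 3), (3, 4), (3, 7), (4, 0), (4, 3), (4, 4), (4, 7), (7, 0), (7, 3), (7, 4), (7, 7), (8, 0), (8, 3), (8, 4), (8, 7), (11, 0), (11, 3), (11, 4), (11, 7), (12, 0), (12, 3), (12, 4), (12, 7), (15, 0), (15, 3), (15, 4), (15, 7)]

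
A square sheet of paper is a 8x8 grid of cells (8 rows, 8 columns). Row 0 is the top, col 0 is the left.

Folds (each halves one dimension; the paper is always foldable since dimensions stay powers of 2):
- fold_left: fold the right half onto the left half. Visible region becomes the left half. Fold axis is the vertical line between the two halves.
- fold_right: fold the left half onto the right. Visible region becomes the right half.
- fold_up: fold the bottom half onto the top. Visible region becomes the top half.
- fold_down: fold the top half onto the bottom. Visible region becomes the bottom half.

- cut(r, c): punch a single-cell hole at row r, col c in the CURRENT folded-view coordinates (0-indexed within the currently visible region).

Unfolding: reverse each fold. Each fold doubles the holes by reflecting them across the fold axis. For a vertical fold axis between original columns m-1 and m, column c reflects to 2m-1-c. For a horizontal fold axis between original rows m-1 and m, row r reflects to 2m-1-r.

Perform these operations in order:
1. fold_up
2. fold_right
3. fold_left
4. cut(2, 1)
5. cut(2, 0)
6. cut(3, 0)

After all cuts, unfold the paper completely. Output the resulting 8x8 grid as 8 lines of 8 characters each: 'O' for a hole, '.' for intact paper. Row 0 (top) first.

Op 1 fold_up: fold axis h@4; visible region now rows[0,4) x cols[0,8) = 4x8
Op 2 fold_right: fold axis v@4; visible region now rows[0,4) x cols[4,8) = 4x4
Op 3 fold_left: fold axis v@6; visible region now rows[0,4) x cols[4,6) = 4x2
Op 4 cut(2, 1): punch at orig (2,5); cuts so far [(2, 5)]; region rows[0,4) x cols[4,6) = 4x2
Op 5 cut(2, 0): punch at orig (2,4); cuts so far [(2, 4), (2, 5)]; region rows[0,4) x cols[4,6) = 4x2
Op 6 cut(3, 0): punch at orig (3,4); cuts so far [(2, 4), (2, 5), (3, 4)]; region rows[0,4) x cols[4,6) = 4x2
Unfold 1 (reflect across v@6): 6 holes -> [(2, 4), (2, 5), (2, 6), (2, 7), (3, 4), (3, 7)]
Unfold 2 (reflect across v@4): 12 holes -> [(2, 0), (2, 1), (2, 2), (2, 3), (2, 4), (2, 5), (2, 6), (2, 7), (3, 0), (3, 3), (3, 4), (3, 7)]
Unfold 3 (reflect across h@4): 24 holes -> [(2, 0), (2, 1), (2, 2), (2, 3), (2, 4), (2, 5), (2, 6), (2, 7), (3, 0), (3, 3), (3, 4), (3, 7), (4, 0), (4, 3), (4, 4), (4, 7), (5, 0), (5, 1), (5, 2), (5, 3), (5, 4), (5, 5), (5, 6), (5, 7)]

Answer: ........
........
OOOOOOOO
O..OO..O
O..OO..O
OOOOOOOO
........
........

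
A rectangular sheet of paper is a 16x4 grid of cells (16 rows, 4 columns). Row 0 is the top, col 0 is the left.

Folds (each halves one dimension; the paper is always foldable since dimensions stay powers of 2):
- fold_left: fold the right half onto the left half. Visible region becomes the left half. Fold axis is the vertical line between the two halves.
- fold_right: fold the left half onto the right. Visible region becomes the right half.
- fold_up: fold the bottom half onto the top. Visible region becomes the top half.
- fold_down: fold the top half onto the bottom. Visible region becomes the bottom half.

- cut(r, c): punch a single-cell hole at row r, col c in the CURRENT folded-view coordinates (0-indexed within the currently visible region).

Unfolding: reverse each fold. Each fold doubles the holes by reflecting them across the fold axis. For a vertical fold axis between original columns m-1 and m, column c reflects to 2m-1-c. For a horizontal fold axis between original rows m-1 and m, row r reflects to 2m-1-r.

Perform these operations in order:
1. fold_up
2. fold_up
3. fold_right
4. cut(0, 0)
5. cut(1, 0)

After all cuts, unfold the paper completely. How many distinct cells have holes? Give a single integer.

Answer: 16

Derivation:
Op 1 fold_up: fold axis h@8; visible region now rows[0,8) x cols[0,4) = 8x4
Op 2 fold_up: fold axis h@4; visible region now rows[0,4) x cols[0,4) = 4x4
Op 3 fold_right: fold axis v@2; visible region now rows[0,4) x cols[2,4) = 4x2
Op 4 cut(0, 0): punch at orig (0,2); cuts so far [(0, 2)]; region rows[0,4) x cols[2,4) = 4x2
Op 5 cut(1, 0): punch at orig (1,2); cuts so far [(0, 2), (1, 2)]; region rows[0,4) x cols[2,4) = 4x2
Unfold 1 (reflect across v@2): 4 holes -> [(0, 1), (0, 2), (1, 1), (1, 2)]
Unfold 2 (reflect across h@4): 8 holes -> [(0, 1), (0, 2), (1, 1), (1, 2), (6, 1), (6, 2), (7, 1), (7, 2)]
Unfold 3 (reflect across h@8): 16 holes -> [(0, 1), (0, 2), (1, 1), (1, 2), (6, 1), (6, 2), (7, 1), (7, 2), (8, 1), (8, 2), (9, 1), (9, 2), (14, 1), (14, 2), (15, 1), (15, 2)]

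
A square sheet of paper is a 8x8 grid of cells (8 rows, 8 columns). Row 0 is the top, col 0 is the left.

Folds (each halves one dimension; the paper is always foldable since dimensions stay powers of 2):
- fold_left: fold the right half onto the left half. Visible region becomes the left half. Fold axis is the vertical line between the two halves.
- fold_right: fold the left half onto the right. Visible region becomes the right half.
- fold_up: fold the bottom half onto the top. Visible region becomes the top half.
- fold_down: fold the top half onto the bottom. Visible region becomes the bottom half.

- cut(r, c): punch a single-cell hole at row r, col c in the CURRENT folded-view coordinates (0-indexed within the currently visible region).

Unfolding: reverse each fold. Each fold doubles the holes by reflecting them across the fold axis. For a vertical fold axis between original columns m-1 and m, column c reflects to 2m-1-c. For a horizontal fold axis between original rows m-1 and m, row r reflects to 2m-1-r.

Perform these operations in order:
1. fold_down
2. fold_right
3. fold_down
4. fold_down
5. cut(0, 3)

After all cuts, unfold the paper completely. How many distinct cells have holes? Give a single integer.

Op 1 fold_down: fold axis h@4; visible region now rows[4,8) x cols[0,8) = 4x8
Op 2 fold_right: fold axis v@4; visible region now rows[4,8) x cols[4,8) = 4x4
Op 3 fold_down: fold axis h@6; visible region now rows[6,8) x cols[4,8) = 2x4
Op 4 fold_down: fold axis h@7; visible region now rows[7,8) x cols[4,8) = 1x4
Op 5 cut(0, 3): punch at orig (7,7); cuts so far [(7, 7)]; region rows[7,8) x cols[4,8) = 1x4
Unfold 1 (reflect across h@7): 2 holes -> [(6, 7), (7, 7)]
Unfold 2 (reflect across h@6): 4 holes -> [(4, 7), (5, 7), (6, 7), (7, 7)]
Unfold 3 (reflect across v@4): 8 holes -> [(4, 0), (4, 7), (5, 0), (5, 7), (6, 0), (6, 7), (7, 0), (7, 7)]
Unfold 4 (reflect across h@4): 16 holes -> [(0, 0), (0, 7), (1, 0), (1, 7), (2, 0), (2, 7), (3, 0), (3, 7), (4, 0), (4, 7), (5, 0), (5, 7), (6, 0), (6, 7), (7, 0), (7, 7)]

Answer: 16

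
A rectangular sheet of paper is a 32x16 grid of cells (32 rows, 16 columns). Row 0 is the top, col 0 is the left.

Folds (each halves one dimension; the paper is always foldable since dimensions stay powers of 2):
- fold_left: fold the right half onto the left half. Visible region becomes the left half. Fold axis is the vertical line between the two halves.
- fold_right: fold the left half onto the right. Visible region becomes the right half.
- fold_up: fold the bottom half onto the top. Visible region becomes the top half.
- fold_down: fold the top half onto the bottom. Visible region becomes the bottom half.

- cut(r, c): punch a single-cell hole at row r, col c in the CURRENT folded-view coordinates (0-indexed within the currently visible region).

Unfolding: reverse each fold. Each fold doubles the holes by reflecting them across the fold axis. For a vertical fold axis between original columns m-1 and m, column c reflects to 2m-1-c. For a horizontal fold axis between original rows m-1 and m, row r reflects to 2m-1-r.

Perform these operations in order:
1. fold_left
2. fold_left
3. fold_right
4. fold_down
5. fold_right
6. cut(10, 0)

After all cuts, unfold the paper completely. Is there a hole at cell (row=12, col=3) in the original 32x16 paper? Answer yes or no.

Answer: no

Derivation:
Op 1 fold_left: fold axis v@8; visible region now rows[0,32) x cols[0,8) = 32x8
Op 2 fold_left: fold axis v@4; visible region now rows[0,32) x cols[0,4) = 32x4
Op 3 fold_right: fold axis v@2; visible region now rows[0,32) x cols[2,4) = 32x2
Op 4 fold_down: fold axis h@16; visible region now rows[16,32) x cols[2,4) = 16x2
Op 5 fold_right: fold axis v@3; visible region now rows[16,32) x cols[3,4) = 16x1
Op 6 cut(10, 0): punch at orig (26,3); cuts so far [(26, 3)]; region rows[16,32) x cols[3,4) = 16x1
Unfold 1 (reflect across v@3): 2 holes -> [(26, 2), (26, 3)]
Unfold 2 (reflect across h@16): 4 holes -> [(5, 2), (5, 3), (26, 2), (26, 3)]
Unfold 3 (reflect across v@2): 8 holes -> [(5, 0), (5, 1), (5, 2), (5, 3), (26, 0), (26, 1), (26, 2), (26, 3)]
Unfold 4 (reflect across v@4): 16 holes -> [(5, 0), (5, 1), (5, 2), (5, 3), (5, 4), (5, 5), (5, 6), (5, 7), (26, 0), (26, 1), (26, 2), (26, 3), (26, 4), (26, 5), (26, 6), (26, 7)]
Unfold 5 (reflect across v@8): 32 holes -> [(5, 0), (5, 1), (5, 2), (5, 3), (5, 4), (5, 5), (5, 6), (5, 7), (5, 8), (5, 9), (5, 10), (5, 11), (5, 12), (5, 13), (5, 14), (5, 15), (26, 0), (26, 1), (26, 2), (26, 3), (26, 4), (26, 5), (26, 6), (26, 7), (26, 8), (26, 9), (26, 10), (26, 11), (26, 12), (26, 13), (26, 14), (26, 15)]
Holes: [(5, 0), (5, 1), (5, 2), (5, 3), (5, 4), (5, 5), (5, 6), (5, 7), (5, 8), (5, 9), (5, 10), (5, 11), (5, 12), (5, 13), (5, 14), (5, 15), (26, 0), (26, 1), (26, 2), (26, 3), (26, 4), (26, 5), (26, 6), (26, 7), (26, 8), (26, 9), (26, 10), (26, 11), (26, 12), (26, 13), (26, 14), (26, 15)]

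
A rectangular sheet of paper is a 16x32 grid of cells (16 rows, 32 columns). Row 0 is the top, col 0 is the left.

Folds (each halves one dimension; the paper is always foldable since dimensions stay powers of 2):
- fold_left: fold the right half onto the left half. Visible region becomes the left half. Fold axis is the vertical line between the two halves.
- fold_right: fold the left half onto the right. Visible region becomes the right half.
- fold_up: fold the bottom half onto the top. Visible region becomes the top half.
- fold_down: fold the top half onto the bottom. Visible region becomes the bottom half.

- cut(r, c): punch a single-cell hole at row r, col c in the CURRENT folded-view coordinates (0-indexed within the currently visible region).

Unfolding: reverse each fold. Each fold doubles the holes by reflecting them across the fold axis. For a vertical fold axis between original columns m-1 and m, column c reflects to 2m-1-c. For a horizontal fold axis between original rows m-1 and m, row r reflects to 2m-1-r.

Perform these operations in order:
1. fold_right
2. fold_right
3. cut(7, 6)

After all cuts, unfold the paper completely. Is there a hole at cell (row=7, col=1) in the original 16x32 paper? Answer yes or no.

Answer: yes

Derivation:
Op 1 fold_right: fold axis v@16; visible region now rows[0,16) x cols[16,32) = 16x16
Op 2 fold_right: fold axis v@24; visible region now rows[0,16) x cols[24,32) = 16x8
Op 3 cut(7, 6): punch at orig (7,30); cuts so far [(7, 30)]; region rows[0,16) x cols[24,32) = 16x8
Unfold 1 (reflect across v@24): 2 holes -> [(7, 17), (7, 30)]
Unfold 2 (reflect across v@16): 4 holes -> [(7, 1), (7, 14), (7, 17), (7, 30)]
Holes: [(7, 1), (7, 14), (7, 17), (7, 30)]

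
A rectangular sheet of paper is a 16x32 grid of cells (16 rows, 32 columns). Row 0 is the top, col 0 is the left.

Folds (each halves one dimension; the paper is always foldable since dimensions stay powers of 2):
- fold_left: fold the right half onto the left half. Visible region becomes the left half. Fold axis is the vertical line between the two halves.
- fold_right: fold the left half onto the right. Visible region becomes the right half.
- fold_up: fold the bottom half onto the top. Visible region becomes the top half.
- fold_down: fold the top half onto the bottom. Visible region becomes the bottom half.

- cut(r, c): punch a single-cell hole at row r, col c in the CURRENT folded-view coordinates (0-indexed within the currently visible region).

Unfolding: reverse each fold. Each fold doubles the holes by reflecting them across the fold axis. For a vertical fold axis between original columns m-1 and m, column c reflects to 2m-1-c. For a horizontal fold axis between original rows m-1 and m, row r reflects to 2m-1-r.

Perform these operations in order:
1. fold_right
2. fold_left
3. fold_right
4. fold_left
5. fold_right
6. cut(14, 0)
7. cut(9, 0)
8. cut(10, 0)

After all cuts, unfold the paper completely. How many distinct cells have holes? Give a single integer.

Op 1 fold_right: fold axis v@16; visible region now rows[0,16) x cols[16,32) = 16x16
Op 2 fold_left: fold axis v@24; visible region now rows[0,16) x cols[16,24) = 16x8
Op 3 fold_right: fold axis v@20; visible region now rows[0,16) x cols[20,24) = 16x4
Op 4 fold_left: fold axis v@22; visible region now rows[0,16) x cols[20,22) = 16x2
Op 5 fold_right: fold axis v@21; visible region now rows[0,16) x cols[21,22) = 16x1
Op 6 cut(14, 0): punch at orig (14,21); cuts so far [(14, 21)]; region rows[0,16) x cols[21,22) = 16x1
Op 7 cut(9, 0): punch at orig (9,21); cuts so far [(9, 21), (14, 21)]; region rows[0,16) x cols[21,22) = 16x1
Op 8 cut(10, 0): punch at orig (10,21); cuts so far [(9, 21), (10, 21), (14, 21)]; region rows[0,16) x cols[21,22) = 16x1
Unfold 1 (reflect across v@21): 6 holes -> [(9, 20), (9, 21), (10, 20), (10, 21), (14, 20), (14, 21)]
Unfold 2 (reflect across v@22): 12 holes -> [(9, 20), (9, 21), (9, 22), (9, 23), (10, 20), (10, 21), (10, 22), (10, 23), (14, 20), (14, 21), (14, 22), (14, 23)]
Unfold 3 (reflect across v@20): 24 holes -> [(9, 16), (9, 17), (9, 18), (9, 19), (9, 20), (9, 21), (9, 22), (9, 23), (10, 16), (10, 17), (10, 18), (10, 19), (10, 20), (10, 21), (10, 22), (10, 23), (14, 16), (14, 17), (14, 18), (14, 19), (14, 20), (14, 21), (14, 22), (14, 23)]
Unfold 4 (reflect across v@24): 48 holes -> [(9, 16), (9, 17), (9, 18), (9, 19), (9, 20), (9, 21), (9, 22), (9, 23), (9, 24), (9, 25), (9, 26), (9, 27), (9, 28), (9, 29), (9, 30), (9, 31), (10, 16), (10, 17), (10, 18), (10, 19), (10, 20), (10, 21), (10, 22), (10, 23), (10, 24), (10, 25), (10, 26), (10, 27), (10, 28), (10, 29), (10, 30), (10, 31), (14, 16), (14, 17), (14, 18), (14, 19), (14, 20), (14, 21), (14, 22), (14, 23), (14, 24), (14, 25), (14, 26), (14, 27), (14, 28), (14, 29), (14, 30), (14, 31)]
Unfold 5 (reflect across v@16): 96 holes -> [(9, 0), (9, 1), (9, 2), (9, 3), (9, 4), (9, 5), (9, 6), (9, 7), (9, 8), (9, 9), (9, 10), (9, 11), (9, 12), (9, 13), (9, 14), (9, 15), (9, 16), (9, 17), (9, 18), (9, 19), (9, 20), (9, 21), (9, 22), (9, 23), (9, 24), (9, 25), (9, 26), (9, 27), (9, 28), (9, 29), (9, 30), (9, 31), (10, 0), (10, 1), (10, 2), (10, 3), (10, 4), (10, 5), (10, 6), (10, 7), (10, 8), (10, 9), (10, 10), (10, 11), (10, 12), (10, 13), (10, 14), (10, 15), (10, 16), (10, 17), (10, 18), (10, 19), (10, 20), (10, 21), (10, 22), (10, 23), (10, 24), (10, 25), (10, 26), (10, 27), (10, 28), (10, 29), (10, 30), (10, 31), (14, 0), (14, 1), (14, 2), (14, 3), (14, 4), (14, 5), (14, 6), (14, 7), (14, 8), (14, 9), (14, 10), (14, 11), (14, 12), (14, 13), (14, 14), (14, 15), (14, 16), (14, 17), (14, 18), (14, 19), (14, 20), (14, 21), (14, 22), (14, 23), (14, 24), (14, 25), (14, 26), (14, 27), (14, 28), (14, 29), (14, 30), (14, 31)]

Answer: 96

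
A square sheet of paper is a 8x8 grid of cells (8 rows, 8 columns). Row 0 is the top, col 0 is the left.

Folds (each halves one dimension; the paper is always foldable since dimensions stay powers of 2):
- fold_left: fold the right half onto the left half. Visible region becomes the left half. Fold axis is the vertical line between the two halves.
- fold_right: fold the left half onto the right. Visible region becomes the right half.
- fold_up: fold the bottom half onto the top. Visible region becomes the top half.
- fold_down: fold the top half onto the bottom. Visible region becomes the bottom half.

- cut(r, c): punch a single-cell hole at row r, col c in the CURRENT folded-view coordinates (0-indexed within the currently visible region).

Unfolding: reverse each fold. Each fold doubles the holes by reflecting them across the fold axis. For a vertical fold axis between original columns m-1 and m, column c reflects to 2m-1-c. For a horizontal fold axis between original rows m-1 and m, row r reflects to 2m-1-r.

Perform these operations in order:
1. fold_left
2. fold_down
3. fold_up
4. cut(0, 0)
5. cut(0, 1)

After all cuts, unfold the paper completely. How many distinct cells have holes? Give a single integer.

Answer: 16

Derivation:
Op 1 fold_left: fold axis v@4; visible region now rows[0,8) x cols[0,4) = 8x4
Op 2 fold_down: fold axis h@4; visible region now rows[4,8) x cols[0,4) = 4x4
Op 3 fold_up: fold axis h@6; visible region now rows[4,6) x cols[0,4) = 2x4
Op 4 cut(0, 0): punch at orig (4,0); cuts so far [(4, 0)]; region rows[4,6) x cols[0,4) = 2x4
Op 5 cut(0, 1): punch at orig (4,1); cuts so far [(4, 0), (4, 1)]; region rows[4,6) x cols[0,4) = 2x4
Unfold 1 (reflect across h@6): 4 holes -> [(4, 0), (4, 1), (7, 0), (7, 1)]
Unfold 2 (reflect across h@4): 8 holes -> [(0, 0), (0, 1), (3, 0), (3, 1), (4, 0), (4, 1), (7, 0), (7, 1)]
Unfold 3 (reflect across v@4): 16 holes -> [(0, 0), (0, 1), (0, 6), (0, 7), (3, 0), (3, 1), (3, 6), (3, 7), (4, 0), (4, 1), (4, 6), (4, 7), (7, 0), (7, 1), (7, 6), (7, 7)]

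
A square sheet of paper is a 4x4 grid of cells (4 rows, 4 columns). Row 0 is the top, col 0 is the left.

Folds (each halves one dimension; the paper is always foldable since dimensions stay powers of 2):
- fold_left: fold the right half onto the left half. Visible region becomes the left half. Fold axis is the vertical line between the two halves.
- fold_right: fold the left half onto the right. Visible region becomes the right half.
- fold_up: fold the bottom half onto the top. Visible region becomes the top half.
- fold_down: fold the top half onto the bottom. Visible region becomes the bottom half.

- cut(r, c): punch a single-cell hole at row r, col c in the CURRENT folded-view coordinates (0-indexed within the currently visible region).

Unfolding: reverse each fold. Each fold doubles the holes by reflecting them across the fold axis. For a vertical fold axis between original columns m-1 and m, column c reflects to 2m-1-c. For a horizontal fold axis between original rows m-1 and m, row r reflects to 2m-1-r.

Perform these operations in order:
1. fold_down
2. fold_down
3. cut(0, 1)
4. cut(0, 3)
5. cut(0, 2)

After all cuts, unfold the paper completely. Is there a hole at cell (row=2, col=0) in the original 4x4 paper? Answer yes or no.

Answer: no

Derivation:
Op 1 fold_down: fold axis h@2; visible region now rows[2,4) x cols[0,4) = 2x4
Op 2 fold_down: fold axis h@3; visible region now rows[3,4) x cols[0,4) = 1x4
Op 3 cut(0, 1): punch at orig (3,1); cuts so far [(3, 1)]; region rows[3,4) x cols[0,4) = 1x4
Op 4 cut(0, 3): punch at orig (3,3); cuts so far [(3, 1), (3, 3)]; region rows[3,4) x cols[0,4) = 1x4
Op 5 cut(0, 2): punch at orig (3,2); cuts so far [(3, 1), (3, 2), (3, 3)]; region rows[3,4) x cols[0,4) = 1x4
Unfold 1 (reflect across h@3): 6 holes -> [(2, 1), (2, 2), (2, 3), (3, 1), (3, 2), (3, 3)]
Unfold 2 (reflect across h@2): 12 holes -> [(0, 1), (0, 2), (0, 3), (1, 1), (1, 2), (1, 3), (2, 1), (2, 2), (2, 3), (3, 1), (3, 2), (3, 3)]
Holes: [(0, 1), (0, 2), (0, 3), (1, 1), (1, 2), (1, 3), (2, 1), (2, 2), (2, 3), (3, 1), (3, 2), (3, 3)]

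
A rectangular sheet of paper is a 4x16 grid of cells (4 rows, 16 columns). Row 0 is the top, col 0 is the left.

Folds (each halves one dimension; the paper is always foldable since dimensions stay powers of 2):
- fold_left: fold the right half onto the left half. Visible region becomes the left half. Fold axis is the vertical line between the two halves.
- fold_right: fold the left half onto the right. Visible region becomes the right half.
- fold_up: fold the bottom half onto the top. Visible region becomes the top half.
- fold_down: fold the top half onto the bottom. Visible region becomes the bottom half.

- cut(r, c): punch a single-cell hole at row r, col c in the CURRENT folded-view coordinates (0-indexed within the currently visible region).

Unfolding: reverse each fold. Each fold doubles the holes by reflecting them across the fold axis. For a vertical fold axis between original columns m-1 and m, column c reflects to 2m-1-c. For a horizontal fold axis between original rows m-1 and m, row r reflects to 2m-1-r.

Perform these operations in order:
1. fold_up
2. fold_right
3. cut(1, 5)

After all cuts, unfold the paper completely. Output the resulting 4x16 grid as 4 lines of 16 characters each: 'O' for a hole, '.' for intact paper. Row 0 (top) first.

Op 1 fold_up: fold axis h@2; visible region now rows[0,2) x cols[0,16) = 2x16
Op 2 fold_right: fold axis v@8; visible region now rows[0,2) x cols[8,16) = 2x8
Op 3 cut(1, 5): punch at orig (1,13); cuts so far [(1, 13)]; region rows[0,2) x cols[8,16) = 2x8
Unfold 1 (reflect across v@8): 2 holes -> [(1, 2), (1, 13)]
Unfold 2 (reflect across h@2): 4 holes -> [(1, 2), (1, 13), (2, 2), (2, 13)]

Answer: ................
..O..........O..
..O..........O..
................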